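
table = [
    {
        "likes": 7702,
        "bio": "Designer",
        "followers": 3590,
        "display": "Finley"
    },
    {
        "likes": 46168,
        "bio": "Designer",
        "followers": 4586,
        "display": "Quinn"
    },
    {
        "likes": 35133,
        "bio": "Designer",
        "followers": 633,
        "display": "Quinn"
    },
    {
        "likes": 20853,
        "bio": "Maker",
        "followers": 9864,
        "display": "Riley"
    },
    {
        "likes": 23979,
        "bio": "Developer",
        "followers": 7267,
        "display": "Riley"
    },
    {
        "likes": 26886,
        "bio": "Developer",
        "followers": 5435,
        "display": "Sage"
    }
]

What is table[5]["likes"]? 26886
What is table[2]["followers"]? 633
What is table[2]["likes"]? 35133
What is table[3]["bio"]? "Maker"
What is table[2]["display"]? "Quinn"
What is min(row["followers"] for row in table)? 633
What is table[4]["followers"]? 7267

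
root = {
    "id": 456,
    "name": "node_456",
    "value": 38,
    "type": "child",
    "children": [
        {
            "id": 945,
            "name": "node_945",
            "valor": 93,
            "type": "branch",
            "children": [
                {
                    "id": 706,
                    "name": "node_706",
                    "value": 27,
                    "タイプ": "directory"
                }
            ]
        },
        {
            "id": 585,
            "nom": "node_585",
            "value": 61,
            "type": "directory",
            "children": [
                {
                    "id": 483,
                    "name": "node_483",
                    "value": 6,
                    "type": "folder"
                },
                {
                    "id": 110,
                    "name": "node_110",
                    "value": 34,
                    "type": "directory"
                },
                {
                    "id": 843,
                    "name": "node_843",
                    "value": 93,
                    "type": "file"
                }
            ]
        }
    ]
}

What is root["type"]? "child"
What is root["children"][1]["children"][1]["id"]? 110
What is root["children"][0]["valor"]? 93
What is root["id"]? 456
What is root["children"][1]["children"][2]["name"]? "node_843"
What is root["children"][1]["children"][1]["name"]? "node_110"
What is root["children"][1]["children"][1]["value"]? 34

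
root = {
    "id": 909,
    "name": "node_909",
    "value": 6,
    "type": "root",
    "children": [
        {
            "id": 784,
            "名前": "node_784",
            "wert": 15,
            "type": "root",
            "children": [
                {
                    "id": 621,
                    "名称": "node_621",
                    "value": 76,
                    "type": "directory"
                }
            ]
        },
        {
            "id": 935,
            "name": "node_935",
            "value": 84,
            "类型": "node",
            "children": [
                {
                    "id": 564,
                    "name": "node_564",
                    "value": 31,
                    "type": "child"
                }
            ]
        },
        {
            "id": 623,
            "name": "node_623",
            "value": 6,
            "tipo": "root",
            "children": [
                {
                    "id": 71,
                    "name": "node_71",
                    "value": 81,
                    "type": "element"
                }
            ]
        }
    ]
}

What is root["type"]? "root"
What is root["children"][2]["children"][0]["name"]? "node_71"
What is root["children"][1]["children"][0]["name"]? "node_564"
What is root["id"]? 909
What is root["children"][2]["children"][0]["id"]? 71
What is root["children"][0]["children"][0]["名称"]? "node_621"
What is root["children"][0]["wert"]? 15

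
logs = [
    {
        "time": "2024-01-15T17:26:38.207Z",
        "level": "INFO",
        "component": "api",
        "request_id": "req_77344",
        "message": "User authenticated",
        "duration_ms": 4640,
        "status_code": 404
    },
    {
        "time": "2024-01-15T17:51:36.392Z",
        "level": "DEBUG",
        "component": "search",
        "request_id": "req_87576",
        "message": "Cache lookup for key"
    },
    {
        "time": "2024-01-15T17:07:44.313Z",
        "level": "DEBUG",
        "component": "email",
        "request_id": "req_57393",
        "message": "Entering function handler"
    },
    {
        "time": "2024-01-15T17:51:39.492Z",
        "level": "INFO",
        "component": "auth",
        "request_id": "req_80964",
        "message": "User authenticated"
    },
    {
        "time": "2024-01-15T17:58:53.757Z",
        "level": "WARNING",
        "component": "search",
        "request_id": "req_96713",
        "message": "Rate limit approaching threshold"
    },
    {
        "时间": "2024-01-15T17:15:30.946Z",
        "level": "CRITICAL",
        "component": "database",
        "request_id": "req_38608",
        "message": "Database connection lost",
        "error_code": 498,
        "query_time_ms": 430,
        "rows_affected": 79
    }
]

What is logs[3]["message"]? "User authenticated"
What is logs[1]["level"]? "DEBUG"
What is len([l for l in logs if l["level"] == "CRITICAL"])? 1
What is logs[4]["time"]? "2024-01-15T17:58:53.757Z"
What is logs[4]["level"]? "WARNING"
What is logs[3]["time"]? "2024-01-15T17:51:39.492Z"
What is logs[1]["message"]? "Cache lookup for key"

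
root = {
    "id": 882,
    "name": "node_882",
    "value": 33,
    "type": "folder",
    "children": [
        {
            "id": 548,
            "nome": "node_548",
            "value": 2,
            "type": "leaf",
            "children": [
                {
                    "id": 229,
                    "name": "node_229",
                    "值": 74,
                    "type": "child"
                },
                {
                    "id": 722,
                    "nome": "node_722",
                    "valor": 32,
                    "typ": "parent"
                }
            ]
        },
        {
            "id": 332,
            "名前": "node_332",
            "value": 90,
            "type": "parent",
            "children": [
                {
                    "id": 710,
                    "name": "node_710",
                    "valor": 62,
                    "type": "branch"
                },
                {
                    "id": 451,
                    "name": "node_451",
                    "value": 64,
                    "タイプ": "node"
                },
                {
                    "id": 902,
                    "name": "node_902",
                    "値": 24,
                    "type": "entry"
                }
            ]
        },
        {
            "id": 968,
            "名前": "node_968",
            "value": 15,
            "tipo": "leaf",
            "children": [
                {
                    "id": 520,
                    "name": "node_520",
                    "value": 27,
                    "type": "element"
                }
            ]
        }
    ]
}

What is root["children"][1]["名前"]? "node_332"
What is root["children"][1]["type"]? "parent"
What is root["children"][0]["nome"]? "node_548"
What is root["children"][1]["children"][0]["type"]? "branch"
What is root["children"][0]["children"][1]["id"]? 722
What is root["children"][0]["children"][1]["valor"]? 32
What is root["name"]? "node_882"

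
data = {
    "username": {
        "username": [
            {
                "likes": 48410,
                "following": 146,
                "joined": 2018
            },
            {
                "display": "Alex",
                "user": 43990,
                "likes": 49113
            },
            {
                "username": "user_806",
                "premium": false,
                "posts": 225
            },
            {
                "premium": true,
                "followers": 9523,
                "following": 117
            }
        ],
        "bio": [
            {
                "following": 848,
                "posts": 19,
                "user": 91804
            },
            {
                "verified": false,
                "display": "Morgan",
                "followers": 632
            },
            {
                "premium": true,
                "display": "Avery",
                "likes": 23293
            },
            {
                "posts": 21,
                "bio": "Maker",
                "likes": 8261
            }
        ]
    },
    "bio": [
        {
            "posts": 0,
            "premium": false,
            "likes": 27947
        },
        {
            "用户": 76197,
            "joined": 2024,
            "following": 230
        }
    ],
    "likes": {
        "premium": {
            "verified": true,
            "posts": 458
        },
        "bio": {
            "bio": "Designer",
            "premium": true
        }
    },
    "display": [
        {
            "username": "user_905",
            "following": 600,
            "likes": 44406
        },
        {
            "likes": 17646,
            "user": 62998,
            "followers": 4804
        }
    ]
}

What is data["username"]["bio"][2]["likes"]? 23293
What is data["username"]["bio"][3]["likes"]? 8261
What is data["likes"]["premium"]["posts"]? 458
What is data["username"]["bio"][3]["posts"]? 21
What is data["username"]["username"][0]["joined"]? 2018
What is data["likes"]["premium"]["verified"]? True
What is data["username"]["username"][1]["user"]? 43990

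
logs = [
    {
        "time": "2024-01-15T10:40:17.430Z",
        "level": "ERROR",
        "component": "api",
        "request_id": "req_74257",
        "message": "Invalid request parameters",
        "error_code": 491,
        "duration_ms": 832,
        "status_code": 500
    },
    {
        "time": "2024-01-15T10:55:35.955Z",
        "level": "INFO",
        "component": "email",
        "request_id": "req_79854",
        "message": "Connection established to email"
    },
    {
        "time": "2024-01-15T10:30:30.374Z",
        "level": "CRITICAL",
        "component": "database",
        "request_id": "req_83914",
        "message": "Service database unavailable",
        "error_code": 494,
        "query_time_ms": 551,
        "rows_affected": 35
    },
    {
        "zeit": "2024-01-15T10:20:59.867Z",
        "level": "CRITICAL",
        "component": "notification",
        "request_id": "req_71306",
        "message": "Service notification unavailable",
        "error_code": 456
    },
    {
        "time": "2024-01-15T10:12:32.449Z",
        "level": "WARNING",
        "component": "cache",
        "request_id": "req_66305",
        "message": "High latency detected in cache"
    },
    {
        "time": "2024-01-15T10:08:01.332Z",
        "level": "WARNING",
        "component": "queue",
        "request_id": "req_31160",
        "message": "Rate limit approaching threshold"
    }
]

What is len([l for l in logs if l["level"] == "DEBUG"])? 0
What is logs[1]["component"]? "email"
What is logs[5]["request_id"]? "req_31160"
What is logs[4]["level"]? "WARNING"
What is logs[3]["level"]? "CRITICAL"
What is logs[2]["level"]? "CRITICAL"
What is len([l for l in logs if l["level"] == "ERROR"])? 1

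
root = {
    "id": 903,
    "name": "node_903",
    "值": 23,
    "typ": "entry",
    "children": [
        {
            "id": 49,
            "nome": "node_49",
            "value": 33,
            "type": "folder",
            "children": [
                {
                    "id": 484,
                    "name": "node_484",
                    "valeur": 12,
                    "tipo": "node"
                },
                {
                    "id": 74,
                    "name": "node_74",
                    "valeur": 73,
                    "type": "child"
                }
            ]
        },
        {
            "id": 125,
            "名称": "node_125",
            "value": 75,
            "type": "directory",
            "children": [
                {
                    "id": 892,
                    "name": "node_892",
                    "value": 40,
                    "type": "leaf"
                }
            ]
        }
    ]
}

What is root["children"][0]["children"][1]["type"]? "child"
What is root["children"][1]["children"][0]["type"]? "leaf"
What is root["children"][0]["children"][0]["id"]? 484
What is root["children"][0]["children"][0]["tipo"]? "node"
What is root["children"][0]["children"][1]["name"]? "node_74"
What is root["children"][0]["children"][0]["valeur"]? 12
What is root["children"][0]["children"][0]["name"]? "node_484"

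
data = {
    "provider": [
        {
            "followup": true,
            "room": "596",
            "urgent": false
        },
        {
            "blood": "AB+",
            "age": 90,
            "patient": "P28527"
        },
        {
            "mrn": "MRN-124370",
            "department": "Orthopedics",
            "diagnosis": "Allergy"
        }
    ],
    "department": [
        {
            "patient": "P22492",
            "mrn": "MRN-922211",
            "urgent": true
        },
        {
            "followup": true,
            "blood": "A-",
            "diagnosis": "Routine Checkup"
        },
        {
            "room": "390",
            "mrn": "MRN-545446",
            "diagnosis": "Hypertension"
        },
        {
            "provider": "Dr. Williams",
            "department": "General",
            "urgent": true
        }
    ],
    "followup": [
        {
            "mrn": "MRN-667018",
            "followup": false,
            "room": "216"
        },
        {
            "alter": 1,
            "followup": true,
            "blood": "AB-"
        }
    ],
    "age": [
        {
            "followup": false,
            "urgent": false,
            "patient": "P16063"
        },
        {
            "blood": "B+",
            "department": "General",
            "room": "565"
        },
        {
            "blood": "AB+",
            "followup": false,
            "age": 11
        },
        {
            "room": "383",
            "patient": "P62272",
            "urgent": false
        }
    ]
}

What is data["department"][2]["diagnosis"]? "Hypertension"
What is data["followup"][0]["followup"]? False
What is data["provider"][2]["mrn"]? "MRN-124370"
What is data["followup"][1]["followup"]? True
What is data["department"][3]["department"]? "General"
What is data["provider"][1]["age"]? 90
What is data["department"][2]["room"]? "390"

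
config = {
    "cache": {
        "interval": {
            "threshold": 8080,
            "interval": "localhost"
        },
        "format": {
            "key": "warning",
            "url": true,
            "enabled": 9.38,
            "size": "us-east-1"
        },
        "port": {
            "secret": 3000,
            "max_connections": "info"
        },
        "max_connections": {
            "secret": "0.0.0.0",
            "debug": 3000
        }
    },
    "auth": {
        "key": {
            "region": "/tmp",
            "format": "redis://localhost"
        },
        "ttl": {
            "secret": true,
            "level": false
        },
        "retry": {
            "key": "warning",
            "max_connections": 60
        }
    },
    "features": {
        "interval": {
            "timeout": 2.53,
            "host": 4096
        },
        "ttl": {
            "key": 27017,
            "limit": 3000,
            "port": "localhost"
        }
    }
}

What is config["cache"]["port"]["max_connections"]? "info"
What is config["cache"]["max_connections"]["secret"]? "0.0.0.0"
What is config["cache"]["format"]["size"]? "us-east-1"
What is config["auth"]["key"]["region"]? "/tmp"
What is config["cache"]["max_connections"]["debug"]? 3000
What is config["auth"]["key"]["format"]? "redis://localhost"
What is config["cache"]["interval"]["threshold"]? 8080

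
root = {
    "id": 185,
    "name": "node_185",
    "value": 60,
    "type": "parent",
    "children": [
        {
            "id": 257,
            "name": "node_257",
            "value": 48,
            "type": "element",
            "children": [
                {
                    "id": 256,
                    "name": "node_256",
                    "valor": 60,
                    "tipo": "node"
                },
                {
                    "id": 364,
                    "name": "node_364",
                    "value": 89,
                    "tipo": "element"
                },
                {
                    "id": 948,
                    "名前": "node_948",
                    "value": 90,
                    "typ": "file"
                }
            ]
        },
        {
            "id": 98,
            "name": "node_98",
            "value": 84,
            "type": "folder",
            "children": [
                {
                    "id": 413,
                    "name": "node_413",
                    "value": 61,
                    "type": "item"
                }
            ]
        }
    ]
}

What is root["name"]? "node_185"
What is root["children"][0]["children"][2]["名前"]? "node_948"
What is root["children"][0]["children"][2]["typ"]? "file"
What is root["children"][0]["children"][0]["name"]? "node_256"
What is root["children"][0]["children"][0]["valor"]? 60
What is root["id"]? 185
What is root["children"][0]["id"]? 257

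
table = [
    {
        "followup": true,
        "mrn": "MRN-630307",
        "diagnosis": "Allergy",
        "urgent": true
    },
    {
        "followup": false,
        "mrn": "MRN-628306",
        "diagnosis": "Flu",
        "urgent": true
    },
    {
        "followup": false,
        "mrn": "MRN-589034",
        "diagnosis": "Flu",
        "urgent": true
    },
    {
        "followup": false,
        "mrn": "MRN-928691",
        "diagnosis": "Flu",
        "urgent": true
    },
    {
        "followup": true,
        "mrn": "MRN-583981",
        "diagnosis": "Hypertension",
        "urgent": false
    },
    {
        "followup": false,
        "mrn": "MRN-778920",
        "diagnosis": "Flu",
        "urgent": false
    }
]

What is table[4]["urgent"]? False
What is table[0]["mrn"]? "MRN-630307"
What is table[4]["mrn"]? "MRN-583981"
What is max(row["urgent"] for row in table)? True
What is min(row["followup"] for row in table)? False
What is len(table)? 6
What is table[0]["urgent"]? True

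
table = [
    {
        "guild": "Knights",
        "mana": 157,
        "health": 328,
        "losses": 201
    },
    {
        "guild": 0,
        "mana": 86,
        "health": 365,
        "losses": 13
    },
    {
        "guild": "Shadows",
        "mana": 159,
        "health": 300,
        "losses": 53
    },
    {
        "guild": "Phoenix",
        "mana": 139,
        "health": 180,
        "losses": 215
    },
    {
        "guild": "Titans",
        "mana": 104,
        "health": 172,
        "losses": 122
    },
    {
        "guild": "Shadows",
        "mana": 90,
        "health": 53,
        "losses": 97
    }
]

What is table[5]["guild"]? "Shadows"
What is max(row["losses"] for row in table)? 215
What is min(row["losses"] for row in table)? 13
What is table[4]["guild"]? "Titans"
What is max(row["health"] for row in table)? 365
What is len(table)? 6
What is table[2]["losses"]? 53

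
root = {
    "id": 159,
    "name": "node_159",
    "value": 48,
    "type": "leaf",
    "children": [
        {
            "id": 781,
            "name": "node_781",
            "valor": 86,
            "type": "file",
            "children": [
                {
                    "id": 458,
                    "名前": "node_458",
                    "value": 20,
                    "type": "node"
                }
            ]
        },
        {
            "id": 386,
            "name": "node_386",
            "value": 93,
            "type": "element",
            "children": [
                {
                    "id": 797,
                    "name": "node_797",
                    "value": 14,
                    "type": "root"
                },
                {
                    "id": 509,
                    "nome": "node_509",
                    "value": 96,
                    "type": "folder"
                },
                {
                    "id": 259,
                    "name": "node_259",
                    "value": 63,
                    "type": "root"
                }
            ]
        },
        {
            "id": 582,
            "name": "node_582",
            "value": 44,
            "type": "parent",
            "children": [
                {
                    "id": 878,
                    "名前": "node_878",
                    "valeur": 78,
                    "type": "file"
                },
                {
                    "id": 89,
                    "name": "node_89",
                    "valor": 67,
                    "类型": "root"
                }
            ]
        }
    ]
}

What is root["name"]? "node_159"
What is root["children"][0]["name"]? "node_781"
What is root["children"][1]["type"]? "element"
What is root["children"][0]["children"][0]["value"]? 20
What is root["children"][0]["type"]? "file"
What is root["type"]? "leaf"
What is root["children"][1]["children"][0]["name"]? "node_797"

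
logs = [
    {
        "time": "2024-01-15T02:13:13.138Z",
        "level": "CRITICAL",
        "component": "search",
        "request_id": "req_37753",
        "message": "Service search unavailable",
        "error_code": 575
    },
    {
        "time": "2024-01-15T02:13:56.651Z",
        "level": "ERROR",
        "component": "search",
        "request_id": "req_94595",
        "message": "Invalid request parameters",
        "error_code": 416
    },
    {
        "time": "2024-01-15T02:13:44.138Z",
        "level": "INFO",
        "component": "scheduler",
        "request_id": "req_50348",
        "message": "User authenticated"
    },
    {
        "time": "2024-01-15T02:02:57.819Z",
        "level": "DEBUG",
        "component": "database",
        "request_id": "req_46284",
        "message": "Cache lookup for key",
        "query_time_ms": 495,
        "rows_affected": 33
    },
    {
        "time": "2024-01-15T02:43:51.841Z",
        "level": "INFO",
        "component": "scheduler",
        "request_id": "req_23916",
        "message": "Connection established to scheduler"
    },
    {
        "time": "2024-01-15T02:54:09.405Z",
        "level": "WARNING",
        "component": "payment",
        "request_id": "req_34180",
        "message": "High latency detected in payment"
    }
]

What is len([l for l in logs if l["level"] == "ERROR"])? 1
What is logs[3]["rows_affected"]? 33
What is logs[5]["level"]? "WARNING"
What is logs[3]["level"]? "DEBUG"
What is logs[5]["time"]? "2024-01-15T02:54:09.405Z"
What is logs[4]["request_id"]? "req_23916"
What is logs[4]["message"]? "Connection established to scheduler"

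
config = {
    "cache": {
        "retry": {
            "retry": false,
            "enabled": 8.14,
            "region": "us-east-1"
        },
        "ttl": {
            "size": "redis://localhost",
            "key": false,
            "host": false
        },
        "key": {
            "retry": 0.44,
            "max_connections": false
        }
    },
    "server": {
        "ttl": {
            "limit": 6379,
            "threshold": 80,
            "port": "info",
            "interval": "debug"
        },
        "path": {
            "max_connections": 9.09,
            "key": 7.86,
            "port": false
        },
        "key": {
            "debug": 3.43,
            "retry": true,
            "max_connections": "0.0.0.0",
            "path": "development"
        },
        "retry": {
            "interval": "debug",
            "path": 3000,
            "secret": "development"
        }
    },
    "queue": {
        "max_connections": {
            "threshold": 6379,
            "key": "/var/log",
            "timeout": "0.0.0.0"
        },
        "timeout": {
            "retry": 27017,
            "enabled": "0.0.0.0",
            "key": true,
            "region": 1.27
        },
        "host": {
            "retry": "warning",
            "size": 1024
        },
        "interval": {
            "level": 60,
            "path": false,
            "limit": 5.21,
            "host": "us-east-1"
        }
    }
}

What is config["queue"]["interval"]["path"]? False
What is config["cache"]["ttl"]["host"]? False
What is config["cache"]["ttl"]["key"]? False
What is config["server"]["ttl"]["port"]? "info"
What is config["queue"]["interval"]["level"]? 60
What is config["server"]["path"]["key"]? 7.86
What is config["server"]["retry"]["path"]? 3000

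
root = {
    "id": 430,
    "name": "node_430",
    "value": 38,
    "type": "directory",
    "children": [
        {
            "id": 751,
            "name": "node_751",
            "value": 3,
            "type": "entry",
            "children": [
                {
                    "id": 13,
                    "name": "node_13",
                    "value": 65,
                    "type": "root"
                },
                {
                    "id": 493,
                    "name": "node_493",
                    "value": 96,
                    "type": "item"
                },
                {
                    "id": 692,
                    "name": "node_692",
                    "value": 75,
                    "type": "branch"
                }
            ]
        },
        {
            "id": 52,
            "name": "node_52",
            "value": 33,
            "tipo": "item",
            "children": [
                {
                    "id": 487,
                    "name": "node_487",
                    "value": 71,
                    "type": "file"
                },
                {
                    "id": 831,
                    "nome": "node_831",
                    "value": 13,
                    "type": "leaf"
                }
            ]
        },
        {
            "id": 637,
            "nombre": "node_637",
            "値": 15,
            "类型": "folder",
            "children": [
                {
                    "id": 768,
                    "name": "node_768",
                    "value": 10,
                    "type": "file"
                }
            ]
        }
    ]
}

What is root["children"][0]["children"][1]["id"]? 493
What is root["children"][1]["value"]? 33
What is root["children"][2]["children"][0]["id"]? 768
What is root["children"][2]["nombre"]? "node_637"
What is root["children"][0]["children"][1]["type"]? "item"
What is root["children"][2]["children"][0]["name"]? "node_768"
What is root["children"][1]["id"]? 52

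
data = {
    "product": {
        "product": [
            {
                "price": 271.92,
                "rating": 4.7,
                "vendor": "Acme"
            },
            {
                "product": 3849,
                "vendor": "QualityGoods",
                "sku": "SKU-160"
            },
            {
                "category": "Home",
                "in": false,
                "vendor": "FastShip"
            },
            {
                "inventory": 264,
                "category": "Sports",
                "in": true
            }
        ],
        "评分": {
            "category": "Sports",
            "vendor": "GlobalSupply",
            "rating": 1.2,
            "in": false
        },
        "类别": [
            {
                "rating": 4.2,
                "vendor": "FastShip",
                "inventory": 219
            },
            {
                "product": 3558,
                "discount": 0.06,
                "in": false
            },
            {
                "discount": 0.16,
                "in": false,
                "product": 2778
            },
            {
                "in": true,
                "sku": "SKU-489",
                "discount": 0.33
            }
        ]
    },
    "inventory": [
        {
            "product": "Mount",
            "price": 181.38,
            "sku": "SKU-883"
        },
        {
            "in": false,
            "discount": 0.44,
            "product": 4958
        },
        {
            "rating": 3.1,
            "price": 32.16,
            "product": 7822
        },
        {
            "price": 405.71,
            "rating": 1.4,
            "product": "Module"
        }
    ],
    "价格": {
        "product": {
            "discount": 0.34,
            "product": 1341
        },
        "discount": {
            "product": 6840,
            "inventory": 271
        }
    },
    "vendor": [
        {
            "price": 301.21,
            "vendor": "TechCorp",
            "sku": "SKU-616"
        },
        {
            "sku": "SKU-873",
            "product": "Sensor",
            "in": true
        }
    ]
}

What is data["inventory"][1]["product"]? 4958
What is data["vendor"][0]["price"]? 301.21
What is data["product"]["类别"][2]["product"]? 2778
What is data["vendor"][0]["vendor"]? "TechCorp"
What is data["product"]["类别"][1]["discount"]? 0.06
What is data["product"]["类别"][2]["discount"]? 0.16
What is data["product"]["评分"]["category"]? "Sports"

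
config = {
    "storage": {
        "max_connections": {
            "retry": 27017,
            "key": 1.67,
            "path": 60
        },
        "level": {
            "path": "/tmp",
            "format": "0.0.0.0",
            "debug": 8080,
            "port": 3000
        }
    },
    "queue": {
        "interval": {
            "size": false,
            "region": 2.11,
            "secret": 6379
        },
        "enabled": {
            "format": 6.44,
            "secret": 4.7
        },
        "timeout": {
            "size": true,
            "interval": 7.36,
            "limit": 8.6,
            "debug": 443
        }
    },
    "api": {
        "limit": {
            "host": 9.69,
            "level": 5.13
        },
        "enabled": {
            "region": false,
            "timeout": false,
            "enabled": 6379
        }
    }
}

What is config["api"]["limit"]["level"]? 5.13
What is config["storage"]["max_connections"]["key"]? 1.67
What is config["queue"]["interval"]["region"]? 2.11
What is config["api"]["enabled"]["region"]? False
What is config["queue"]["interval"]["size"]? False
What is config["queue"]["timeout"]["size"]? True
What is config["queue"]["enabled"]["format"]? 6.44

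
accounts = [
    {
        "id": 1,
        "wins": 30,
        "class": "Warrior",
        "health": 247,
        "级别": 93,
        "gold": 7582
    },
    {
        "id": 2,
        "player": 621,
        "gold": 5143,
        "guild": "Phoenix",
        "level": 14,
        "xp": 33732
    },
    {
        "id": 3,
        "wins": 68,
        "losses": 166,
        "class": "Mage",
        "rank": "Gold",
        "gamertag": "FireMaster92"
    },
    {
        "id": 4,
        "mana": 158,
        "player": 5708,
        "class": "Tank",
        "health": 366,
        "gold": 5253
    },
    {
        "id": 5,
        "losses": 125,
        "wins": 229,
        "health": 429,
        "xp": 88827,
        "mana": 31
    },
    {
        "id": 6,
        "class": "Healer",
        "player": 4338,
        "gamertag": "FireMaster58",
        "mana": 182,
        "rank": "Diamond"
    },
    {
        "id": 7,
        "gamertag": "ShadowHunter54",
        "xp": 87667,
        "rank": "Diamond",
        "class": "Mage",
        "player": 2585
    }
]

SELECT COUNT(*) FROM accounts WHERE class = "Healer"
1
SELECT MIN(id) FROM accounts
1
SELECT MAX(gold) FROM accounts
7582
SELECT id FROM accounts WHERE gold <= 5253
[2, 4]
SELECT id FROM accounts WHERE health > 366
[5]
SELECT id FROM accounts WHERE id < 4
[1, 2, 3]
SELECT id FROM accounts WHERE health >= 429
[5]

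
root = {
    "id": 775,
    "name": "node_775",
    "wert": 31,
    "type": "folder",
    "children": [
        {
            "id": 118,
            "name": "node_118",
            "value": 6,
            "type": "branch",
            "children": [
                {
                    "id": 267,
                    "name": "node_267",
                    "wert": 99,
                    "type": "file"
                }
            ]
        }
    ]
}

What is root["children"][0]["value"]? 6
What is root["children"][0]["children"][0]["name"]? "node_267"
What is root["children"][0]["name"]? "node_118"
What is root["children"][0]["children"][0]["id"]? 267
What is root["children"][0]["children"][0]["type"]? "file"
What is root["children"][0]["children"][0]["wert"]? 99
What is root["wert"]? 31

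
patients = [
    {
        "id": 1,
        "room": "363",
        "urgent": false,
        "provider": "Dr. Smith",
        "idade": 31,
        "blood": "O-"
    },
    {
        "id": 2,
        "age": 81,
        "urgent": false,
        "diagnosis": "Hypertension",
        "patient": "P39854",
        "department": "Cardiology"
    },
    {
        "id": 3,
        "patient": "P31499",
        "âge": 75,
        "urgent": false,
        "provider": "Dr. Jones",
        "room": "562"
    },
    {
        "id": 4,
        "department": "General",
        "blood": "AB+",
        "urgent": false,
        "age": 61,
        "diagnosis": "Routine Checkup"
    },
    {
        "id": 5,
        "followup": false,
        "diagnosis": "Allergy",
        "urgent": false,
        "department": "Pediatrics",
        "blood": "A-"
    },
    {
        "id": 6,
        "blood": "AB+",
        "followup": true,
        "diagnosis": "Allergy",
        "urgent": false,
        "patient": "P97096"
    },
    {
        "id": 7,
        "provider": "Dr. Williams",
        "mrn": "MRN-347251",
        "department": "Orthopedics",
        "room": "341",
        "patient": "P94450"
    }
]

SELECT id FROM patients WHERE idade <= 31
[1]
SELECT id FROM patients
[1, 2, 3, 4, 5, 6, 7]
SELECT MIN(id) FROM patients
1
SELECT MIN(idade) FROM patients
31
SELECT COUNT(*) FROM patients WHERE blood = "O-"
1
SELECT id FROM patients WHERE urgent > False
[]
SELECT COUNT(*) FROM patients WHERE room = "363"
1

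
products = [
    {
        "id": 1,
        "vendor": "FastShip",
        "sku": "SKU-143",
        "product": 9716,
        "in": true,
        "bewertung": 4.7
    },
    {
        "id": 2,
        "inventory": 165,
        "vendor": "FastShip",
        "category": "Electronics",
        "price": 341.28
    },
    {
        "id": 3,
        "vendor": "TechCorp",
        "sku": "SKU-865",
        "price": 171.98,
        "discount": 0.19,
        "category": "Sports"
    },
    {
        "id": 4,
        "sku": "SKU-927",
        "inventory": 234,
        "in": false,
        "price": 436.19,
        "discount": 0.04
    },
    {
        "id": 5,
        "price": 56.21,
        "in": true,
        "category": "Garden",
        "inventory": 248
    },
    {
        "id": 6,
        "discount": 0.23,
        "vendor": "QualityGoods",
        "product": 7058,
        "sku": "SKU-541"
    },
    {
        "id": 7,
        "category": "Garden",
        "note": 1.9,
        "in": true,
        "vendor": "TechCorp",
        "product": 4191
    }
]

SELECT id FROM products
[1, 2, 3, 4, 5, 6, 7]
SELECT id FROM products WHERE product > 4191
[1, 6]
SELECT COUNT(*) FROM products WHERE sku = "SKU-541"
1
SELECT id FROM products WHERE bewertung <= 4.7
[1]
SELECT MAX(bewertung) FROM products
4.7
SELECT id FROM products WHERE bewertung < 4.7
[]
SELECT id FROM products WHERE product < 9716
[6, 7]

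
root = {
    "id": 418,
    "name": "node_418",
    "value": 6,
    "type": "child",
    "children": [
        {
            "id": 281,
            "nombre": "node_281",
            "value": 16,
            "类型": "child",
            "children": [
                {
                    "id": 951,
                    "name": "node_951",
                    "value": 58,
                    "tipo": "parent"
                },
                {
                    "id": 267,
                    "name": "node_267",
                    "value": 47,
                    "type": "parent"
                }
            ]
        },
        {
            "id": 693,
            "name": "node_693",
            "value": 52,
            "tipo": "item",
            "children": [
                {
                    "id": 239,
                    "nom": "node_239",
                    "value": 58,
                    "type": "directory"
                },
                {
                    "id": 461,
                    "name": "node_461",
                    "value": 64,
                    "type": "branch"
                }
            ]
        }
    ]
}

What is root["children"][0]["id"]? 281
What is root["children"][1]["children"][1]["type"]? "branch"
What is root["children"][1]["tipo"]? "item"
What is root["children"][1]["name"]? "node_693"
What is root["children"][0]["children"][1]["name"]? "node_267"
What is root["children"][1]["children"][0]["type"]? "directory"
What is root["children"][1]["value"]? 52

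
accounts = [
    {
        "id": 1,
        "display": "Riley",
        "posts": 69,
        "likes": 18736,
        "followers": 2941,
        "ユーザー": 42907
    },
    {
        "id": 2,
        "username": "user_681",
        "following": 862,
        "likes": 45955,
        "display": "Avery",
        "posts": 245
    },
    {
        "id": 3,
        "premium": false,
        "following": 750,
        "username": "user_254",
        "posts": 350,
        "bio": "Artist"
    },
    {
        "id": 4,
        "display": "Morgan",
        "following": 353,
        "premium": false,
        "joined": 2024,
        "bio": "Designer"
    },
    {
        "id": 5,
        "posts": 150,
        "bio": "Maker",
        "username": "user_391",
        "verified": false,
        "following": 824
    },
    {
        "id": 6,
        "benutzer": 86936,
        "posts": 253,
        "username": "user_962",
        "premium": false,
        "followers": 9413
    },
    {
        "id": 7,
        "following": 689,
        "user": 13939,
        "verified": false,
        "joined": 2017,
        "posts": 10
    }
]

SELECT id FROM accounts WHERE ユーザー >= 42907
[1]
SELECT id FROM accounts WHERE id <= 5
[1, 2, 3, 4, 5]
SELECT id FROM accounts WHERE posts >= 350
[3]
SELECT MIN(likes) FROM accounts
18736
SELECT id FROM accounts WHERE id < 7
[1, 2, 3, 4, 5, 6]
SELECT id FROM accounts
[1, 2, 3, 4, 5, 6, 7]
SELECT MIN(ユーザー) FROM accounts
42907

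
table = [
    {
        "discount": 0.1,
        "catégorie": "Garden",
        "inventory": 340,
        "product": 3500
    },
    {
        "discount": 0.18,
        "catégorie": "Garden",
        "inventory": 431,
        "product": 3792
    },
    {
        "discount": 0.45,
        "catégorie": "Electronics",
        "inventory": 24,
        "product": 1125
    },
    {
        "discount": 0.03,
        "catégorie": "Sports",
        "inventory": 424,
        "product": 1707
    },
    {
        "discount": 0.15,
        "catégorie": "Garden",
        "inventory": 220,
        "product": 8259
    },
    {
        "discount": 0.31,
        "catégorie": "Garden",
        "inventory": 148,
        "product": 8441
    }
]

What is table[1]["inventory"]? 431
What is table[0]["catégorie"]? "Garden"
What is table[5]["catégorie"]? "Garden"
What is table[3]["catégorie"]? "Sports"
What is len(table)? 6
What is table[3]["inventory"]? 424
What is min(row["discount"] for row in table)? 0.03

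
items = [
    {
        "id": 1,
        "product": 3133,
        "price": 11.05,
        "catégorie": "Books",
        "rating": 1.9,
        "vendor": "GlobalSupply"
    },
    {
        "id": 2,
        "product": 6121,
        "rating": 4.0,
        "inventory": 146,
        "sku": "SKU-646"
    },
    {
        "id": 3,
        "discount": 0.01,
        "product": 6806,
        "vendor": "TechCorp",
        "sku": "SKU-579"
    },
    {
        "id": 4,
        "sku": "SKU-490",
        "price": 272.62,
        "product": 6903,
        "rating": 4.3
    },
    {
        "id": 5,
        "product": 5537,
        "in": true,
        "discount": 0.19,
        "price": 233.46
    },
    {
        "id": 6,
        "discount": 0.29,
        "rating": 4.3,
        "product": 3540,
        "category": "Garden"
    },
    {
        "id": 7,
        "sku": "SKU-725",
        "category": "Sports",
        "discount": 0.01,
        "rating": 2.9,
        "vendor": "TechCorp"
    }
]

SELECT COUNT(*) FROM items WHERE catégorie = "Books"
1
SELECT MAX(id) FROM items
7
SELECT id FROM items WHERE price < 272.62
[1, 5]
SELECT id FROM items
[1, 2, 3, 4, 5, 6, 7]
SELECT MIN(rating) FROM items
1.9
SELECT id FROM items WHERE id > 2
[3, 4, 5, 6, 7]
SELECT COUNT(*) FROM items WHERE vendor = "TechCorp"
2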